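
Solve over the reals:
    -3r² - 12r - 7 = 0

Discriminant: (-12)² − 4·(-3)·(-7) = 60.
Quadratic formula: r = (12 ± √60) / (-6).
So r = -2 - √(15)/3 ≈ -3.291 or r = -2 + √(15)/3 ≈ -0.709.

r = -3.291 or r = -0.709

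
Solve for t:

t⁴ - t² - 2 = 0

t = -1.4142 or t = 1.4142

Let u = t². The equation becomes u² - u - 2 = 0.
Factor: (u + 1)(u - 2) = 0, so u = -1 or u = 2.
t² = -1 < 0 has no real solution.
t² = 2 gives t = ±√(2) ≈ ±1.4142.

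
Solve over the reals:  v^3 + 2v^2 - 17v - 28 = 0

v = -4.4142 or v = -1.5858 or v = 4

Possible rational roots are divisors of -28. Testing v = 4 gives 0, so (v - 4) is a factor.
Divide: v^3 + 2v^2 - 17v - 28 = (v - 4)(v^2 + 6v + 7).
Apply the quadratic formula to v^2 + 6v + 7 = 0: v = (-6 +/- sqrt(8))/2, i.e. v ~= -1.5858 or v ~= -4.4142.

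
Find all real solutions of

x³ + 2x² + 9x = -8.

x = -1

Rearrange: x³ + 2x² + 9x + 8 = 0.
Possible rational roots are divisors of 8. Testing x = -1 gives 0, so (x + 1) is a factor.
Divide: x³ + 2x² + 9x + 8 = (x + 1)(x² + x + 8).
The quadratic x² + x + 8 has discriminant -31 < 0, so no further real roots.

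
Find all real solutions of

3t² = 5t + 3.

t = -0.4684 or t = 2.135

Rearrange to standard form: 3t² - 5t - 3 = 0.
Discriminant: (-5)² − 4·3·(-3) = 61.
Quadratic formula: t = (5 ± √61) / 6.
So t = 5/6 + √(61)/6 ≈ 2.135 or t = 5/6 - √(61)/6 ≈ -0.4684.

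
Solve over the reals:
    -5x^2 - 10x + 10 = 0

Discriminant: (-10)^2 - 4*(-5)*10 = 300.
Quadratic formula: x = (10 +/- sqrt(300)) / (-10).
So x = -sqrt(3) - 1 ~= -2.7321 or x = -1 + sqrt(3) ~= 0.7321.

x = -2.7321 or x = 0.7321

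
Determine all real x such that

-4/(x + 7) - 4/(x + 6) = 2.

x = -10.5616 or x = -6.4384

Multiply both sides by (x + 7)(x + 6):
-4(x + 6) - 4(x + 7) = 2(x + 7)(x + 6).
Expand and collect terms: 2x² + 34x + 136 = 0.
By the quadratic formula, x = (-34 ± √68) / 4, so x ≈ -6.4384 or x ≈ -10.5616.
Neither value makes a denominator zero (x ≠ -7, x ≠ -6), so both are valid.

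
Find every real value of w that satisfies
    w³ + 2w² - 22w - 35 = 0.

w = -5 or w = -1.5414 or w = 4.5414

Possible rational roots are divisors of -35. Testing w = -5 gives 0, so (w + 5) is a factor.
Divide: w³ + 2w² - 22w - 35 = (w + 5)(w² - 3w - 7).
Apply the quadratic formula to w² - 3w - 7 = 0: w = (3 ± √37)/2, i.e. w ≈ 4.5414 or w ≈ -1.5414.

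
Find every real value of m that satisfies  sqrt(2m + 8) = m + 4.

Square both sides: 2m + 8 = (m + 4)^2.
Expand and rearrange: m^2 + 6m + 8 = 0.
Solving gives m = -2 or m = -4.
Check each candidate in the original equation:
  m = -2: sqrt(4) = 2, while m + 4 = 2 — valid.
  m = -4: sqrt(0) = 0, while m + 4 = 0 — valid.

m = -4 or m = -2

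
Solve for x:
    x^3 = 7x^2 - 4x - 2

Rearrange: x^3 - 7x^2 + 4x + 2 = 0.
Possible rational roots are divisors of 2. Testing x = 1 gives 0, so (x - 1) is a factor.
Divide: x^3 - 7x^2 + 4x + 2 = (x - 1)(x^2 - 6x - 2).
Apply the quadratic formula to x^2 - 6x - 2 = 0: x = (6 +/- sqrt(44))/2, i.e. x ~= 6.3166 or x ~= -0.3166.

x = -0.3166 or x = 1 or x = 6.3166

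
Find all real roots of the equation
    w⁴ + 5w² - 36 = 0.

w = -2 or w = 2

Let u = w². The equation becomes u² + 5u - 36 = 0.
Factor: (u + 9)(u - 4) = 0, so u = -9 or u = 4.
w² = -9 < 0 has no real solution.
w² = 4 gives w = ±2.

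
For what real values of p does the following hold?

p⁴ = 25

Let u = p². The equation becomes u² - 25 = 0.
Factor: (u + 5)(u - 5) = 0, so u = -5 or u = 5.
p² = -5 < 0 has no real solution.
p² = 5 gives p = ±√(5) ≈ ±2.2361.

p = -2.2361 or p = 2.2361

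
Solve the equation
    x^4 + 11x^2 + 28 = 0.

Let u = x^2. The equation becomes u^2 + 11u + 28 = 0.
Factor: (u + 7)(u + 4) = 0, so u = -7 or u = -4.
x^2 = -7 < 0 has no real solution.
x^2 = -4 < 0 has no real solution.

No real solutions.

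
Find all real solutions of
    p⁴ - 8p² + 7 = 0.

p = -2.6458 or p = -1 or p = 1 or p = 2.6458

Let u = p². The equation becomes u² - 8u + 7 = 0.
Factor: (u - 1)(u - 7) = 0, so u = 1 or u = 7.
p² = 1 gives p = ±1.
p² = 7 gives p = ±√(7) ≈ ±2.6458.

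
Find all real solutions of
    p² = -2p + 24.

p = -6 or p = 4

Bring every term to one side: p² + 2p - 24 = 0.
Factor: (p - 4)(p + 6) = 0.
So p = 4 or p = -6.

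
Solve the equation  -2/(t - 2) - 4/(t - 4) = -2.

t = 2.4384 or t = 6.5616

Multiply both sides by (t - 2)(t - 4):
-2(t - 4) - 4(t - 2) = -2(t - 2)(t - 4).
Expand and collect terms: -2t^2 + 18t - 32 = 0.
By the quadratic formula, t = (-18 +/- sqrt(68)) / -4, so t ~= 2.4384 or t ~= 6.5616.
Neither value makes a denominator zero (t != 2, t != 4), so both are valid.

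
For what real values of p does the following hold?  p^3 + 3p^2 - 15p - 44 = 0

p = -4 or p = -2.8541 or p = 3.8541

Possible rational roots are divisors of -44. Testing p = -4 gives 0, so (p + 4) is a factor.
Divide: p^3 + 3p^2 - 15p - 44 = (p + 4)(p^2 - p - 11).
Apply the quadratic formula to p^2 - p - 11 = 0: p = (1 +/- sqrt(45))/2, i.e. p ~= 3.8541 or p ~= -2.8541.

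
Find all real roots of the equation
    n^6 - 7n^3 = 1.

Let u = n^3. The equation becomes u^2 - 7u - 1 = 0.
By the quadratic formula, u = 7/2 + sqrt(53)/2 or u = 7/2 - sqrt(53)/2.
n^3 = 7/2 + sqrt(53)/2 gives n = (7/2 + sqrt(53)/2)^(1/3) ~= 1.9256.
n^3 = 7/2 - sqrt(53)/2 gives n = -(-7/2 + sqrt(53)/2)^(1/3) ~= -0.5193.

n = -0.5193 or n = 1.9256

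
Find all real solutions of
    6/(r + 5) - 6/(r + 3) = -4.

Multiply both sides by (r + 5)(r + 3):
6(r + 3) - 6(r + 5) = -4(r + 5)(r + 3).
Expand and collect terms: -4r² - 32r - 48 = 0.
Factor or apply the quadratic formula: r = -6 or r = -2.
Neither value makes a denominator zero (r ≠ -5, r ≠ -3), so both are valid.

r = -6 or r = -2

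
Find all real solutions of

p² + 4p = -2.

p = -3.4142 or p = -0.5858

Rearrange to standard form: p² + 4p + 2 = 0.
Discriminant: (4)² − 4·1·2 = 8.
Quadratic formula: p = (-4 ± √8) / 2.
So p = -2 + √(2) ≈ -0.5858 or p = -2 - √(2) ≈ -3.4142.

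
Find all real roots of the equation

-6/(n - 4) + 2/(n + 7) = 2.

n = -5.5414 or n = 0.5414

Multiply both sides by (n - 4)(n + 7):
-6(n + 7) + 2(n - 4) = 2(n - 4)(n + 7).
Expand and collect terms: 2n² + 10n - 6 = 0.
By the quadratic formula, n = (-10 ± √148) / 4, so n ≈ 0.5414 or n ≈ -5.5414.
Neither value makes a denominator zero (n ≠ 4, n ≠ -7), so both are valid.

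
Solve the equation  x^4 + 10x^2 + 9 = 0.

Let u = x^2. The equation becomes u^2 + 10u + 9 = 0.
Factor: (u + 9)(u + 1) = 0, so u = -9 or u = -1.
x^2 = -9 < 0 has no real solution.
x^2 = -1 < 0 has no real solution.

No real solutions.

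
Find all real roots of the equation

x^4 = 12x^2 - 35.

Let u = x^2. The equation becomes u^2 - 12u + 35 = 0.
Factor: (u - 7)(u - 5) = 0, so u = 7 or u = 5.
x^2 = 7 gives x = +/-sqrt(7) ~= +/-2.6458.
x^2 = 5 gives x = +/-sqrt(5) ~= +/-2.2361.

x = -2.6458 or x = -2.2361 or x = 2.2361 or x = 2.6458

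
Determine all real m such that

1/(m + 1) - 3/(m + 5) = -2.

Multiply both sides by (m + 1)(m + 5):
(m + 5) - 3(m + 1) = -2(m + 1)(m + 5).
Expand and collect terms: -2m^2 - 10m - 12 = 0.
Factor or apply the quadratic formula: m = -3 or m = -2.
Neither value makes a denominator zero (m != -1, m != -5), so both are valid.

m = -3 or m = -2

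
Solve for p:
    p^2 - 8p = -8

p = 1.1716 or p = 6.8284

Rearrange to standard form: p^2 - 8p + 8 = 0.
Discriminant: (-8)^2 - 4*1*8 = 32.
Quadratic formula: p = (8 +/- sqrt(32)) / 2.
So p = 2*sqrt(2) + 4 ~= 6.8284 or p = 4 - 2*sqrt(2) ~= 1.1716.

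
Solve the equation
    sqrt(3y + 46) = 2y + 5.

Square both sides: 3y + 46 = (2y + 5)^2.
Expand and rearrange: 4y^2 + 17y - 21 = 0.
Solving gives y = 1 or y = -5.25.
Check each candidate in the original equation:
  y = 1: sqrt(49) = 7, while 2y + 5 = 7 — valid.
  y = -5.25: sqrt(30.25) = 5.5, while 2y + 5 = -5.5 — extraneous.

y = 1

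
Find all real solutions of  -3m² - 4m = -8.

Rearrange to standard form: -3m² - 4m + 8 = 0.
Discriminant: (-4)² − 4·(-3)·8 = 112.
Quadratic formula: m = (4 ± √112) / (-6).
So m = -2·√(7)/3 - 2/3 ≈ -2.4305 or m = -2/3 + 2·√(7)/3 ≈ 1.0972.

m = -2.4305 or m = 1.0972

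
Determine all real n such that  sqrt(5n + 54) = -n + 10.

Square both sides: 5n + 54 = (-n + 10)^2.
Expand and rearrange: n^2 - 25n + 46 = 0.
Solving gives n = 23 or n = 2.
Check each candidate in the original equation:
  n = 23: sqrt(169) = 13, while -n + 10 = -13 — extraneous.
  n = 2: sqrt(64) = 8, while -n + 10 = 8 — valid.

n = 2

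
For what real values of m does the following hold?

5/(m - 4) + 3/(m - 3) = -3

m = 0.865 or m = 3.4684

Multiply both sides by (m - 4)(m - 3):
5(m - 3) + 3(m - 4) = -3(m - 4)(m - 3).
Expand and collect terms: -3m^2 + 13m - 9 = 0.
By the quadratic formula, m = (-13 +/- sqrt(61)) / -6, so m ~= 0.865 or m ~= 3.4684.
Neither value makes a denominator zero (m != 4, m != 3), so both are valid.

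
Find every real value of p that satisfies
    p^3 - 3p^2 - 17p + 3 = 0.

p = -3 or p = 0.1716 or p = 5.8284

Possible rational roots are divisors of 3. Testing p = -3 gives 0, so (p + 3) is a factor.
Divide: p^3 - 3p^2 - 17p + 3 = (p + 3)(p^2 - 6p + 1).
Apply the quadratic formula to p^2 - 6p + 1 = 0: p = (6 +/- sqrt(32))/2, i.e. p ~= 5.8284 or p ~= 0.1716.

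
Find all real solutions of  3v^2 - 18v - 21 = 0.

Factor: 3(v - 7)(v + 1) = 0.
So v = 7 or v = -1.

v = -1 or v = 7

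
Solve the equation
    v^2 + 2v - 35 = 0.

Factor: (v - 5)(v + 7) = 0.
So v = 5 or v = -7.

v = -7 or v = 5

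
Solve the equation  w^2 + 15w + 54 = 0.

Factor: (w + 9)(w + 6) = 0.
So w = -9 or w = -6.

w = -9 or w = -6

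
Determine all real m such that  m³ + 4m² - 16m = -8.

Rearrange: m³ + 4m² - 16m + 8 = 0.
Possible rational roots are divisors of 8. Testing m = 2 gives 0, so (m - 2) is a factor.
Divide: m³ + 4m² - 16m + 8 = (m - 2)(m² + 6m - 4).
Apply the quadratic formula to m² + 6m - 4 = 0: m = (-6 ± √52)/2, i.e. m ≈ 0.6056 or m ≈ -6.6056.

m = -6.6056 or m = 0.6056 or m = 2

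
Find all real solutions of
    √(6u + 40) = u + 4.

u = 4

Square both sides: 6u + 40 = (u + 4)².
Expand and rearrange: u² + 2u - 24 = 0.
Solving gives u = 4 or u = -6.
Check each candidate in the original equation:
  u = 4: √(64) = 8, while u + 4 = 8 — valid.
  u = -6: √(4) = 2, while u + 4 = -2 — extraneous.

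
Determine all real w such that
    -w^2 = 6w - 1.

Rearrange to standard form: -w^2 - 6w + 1 = 0.
Discriminant: (-6)^2 - 4*(-1)*1 = 40.
Quadratic formula: w = (6 +/- sqrt(40)) / (-2).
So w = -sqrt(10) - 3 ~= -6.1623 or w = -3 + sqrt(10) ~= 0.1623.

w = -6.1623 or w = 0.1623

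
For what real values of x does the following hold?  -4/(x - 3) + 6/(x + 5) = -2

x = -7.5208 or x = 4.5208

Multiply both sides by (x - 3)(x + 5):
-4(x + 5) + 6(x - 3) = -2(x - 3)(x + 5).
Expand and collect terms: -2x^2 - 6x + 68 = 0.
By the quadratic formula, x = (6 +/- sqrt(580)) / -4, so x ~= -7.5208 or x ~= 4.5208.
Neither value makes a denominator zero (x != 3, x != -5), so both are valid.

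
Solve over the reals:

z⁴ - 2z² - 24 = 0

z = -2.4495 or z = 2.4495

Let u = z². The equation becomes u² - 2u - 24 = 0.
Factor: (u - 6)(u + 4) = 0, so u = 6 or u = -4.
z² = 6 gives z = ±√(6) ≈ ±2.4495.
z² = -4 < 0 has no real solution.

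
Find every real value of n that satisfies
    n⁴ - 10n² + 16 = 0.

Let u = n². The equation becomes u² - 10u + 16 = 0.
Factor: (u - 8)(u - 2) = 0, so u = 8 or u = 2.
n² = 8 gives n = ±2·√(2) ≈ ±2.8284.
n² = 2 gives n = ±√(2) ≈ ±1.4142.

n = -2.8284 or n = -1.4142 or n = 1.4142 or n = 2.8284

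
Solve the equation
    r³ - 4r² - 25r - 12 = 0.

r = -3 or r = -0.5311 or r = 7.5311

Possible rational roots are divisors of -12. Testing r = -3 gives 0, so (r + 3) is a factor.
Divide: r³ - 4r² - 25r - 12 = (r + 3)(r² - 7r - 4).
Apply the quadratic formula to r² - 7r - 4 = 0: r = (7 ± √65)/2, i.e. r ≈ 7.5311 or r ≈ -0.5311.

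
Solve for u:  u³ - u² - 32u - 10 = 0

u = -5 or u = -0.3166 or u = 6.3166

Possible rational roots are divisors of -10. Testing u = -5 gives 0, so (u + 5) is a factor.
Divide: u³ - u² - 32u - 10 = (u + 5)(u² - 6u - 2).
Apply the quadratic formula to u² - 6u - 2 = 0: u = (6 ± √44)/2, i.e. u ≈ 6.3166 or u ≈ -0.3166.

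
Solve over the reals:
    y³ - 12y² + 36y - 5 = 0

Possible rational roots are divisors of -5. Testing y = 5 gives 0, so (y - 5) is a factor.
Divide: y³ - 12y² + 36y - 5 = (y - 5)(y² - 7y + 1).
Apply the quadratic formula to y² - 7y + 1 = 0: y = (7 ± √45)/2, i.e. y ≈ 6.8541 or y ≈ 0.1459.

y = 0.1459 or y = 5 or y = 6.8541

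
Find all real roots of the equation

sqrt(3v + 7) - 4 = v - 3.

Isolate the radical: sqrt(3v + 7) = v + 1.
Square both sides: 3v + 7 = (v + 1)^2.
Expand and rearrange: v^2 - v - 6 = 0.
Solving gives v = 3 or v = -2.
Check each candidate in the original equation:
  v = 3: sqrt(16) = 4, while v + 1 = 4 — valid.
  v = -2: sqrt(1) = 1, while v + 1 = -1 — extraneous.

v = 3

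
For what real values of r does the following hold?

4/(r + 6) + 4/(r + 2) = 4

r = -5.2361 or r = -0.7639

Multiply both sides by (r + 6)(r + 2):
4(r + 2) + 4(r + 6) = 4(r + 6)(r + 2).
Expand and collect terms: 4r² + 24r + 16 = 0.
By the quadratic formula, r = (-24 ± √320) / 8, so r ≈ -0.7639 or r ≈ -5.2361.
Neither value makes a denominator zero (r ≠ -6, r ≠ -2), so both are valid.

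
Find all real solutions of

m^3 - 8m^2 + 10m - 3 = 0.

m = 0.4586 or m = 1 or m = 6.5414

Possible rational roots are divisors of -3. Testing m = 1 gives 0, so (m - 1) is a factor.
Divide: m^3 - 8m^2 + 10m - 3 = (m - 1)(m^2 - 7m + 3).
Apply the quadratic formula to m^2 - 7m + 3 = 0: m = (7 +/- sqrt(37))/2, i.e. m ~= 6.5414 or m ~= 0.4586.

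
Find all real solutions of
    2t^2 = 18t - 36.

Bring every term to one side: 2t^2 - 18t + 36 = 0.
Factor: 2(t - 3)(t - 6) = 0.
So t = 3 or t = 6.

t = 3 or t = 6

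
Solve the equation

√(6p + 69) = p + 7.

Square both sides: 6p + 69 = (p + 7)².
Expand and rearrange: p² + 8p - 20 = 0.
Solving gives p = 2 or p = -10.
Check each candidate in the original equation:
  p = 2: √(81) = 9, while p + 7 = 9 — valid.
  p = -10: √(9) = 3, while p + 7 = -3 — extraneous.

p = 2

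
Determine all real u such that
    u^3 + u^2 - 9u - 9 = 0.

u = -3 or u = -1 or u = 3

Possible rational roots are divisors of -9. Testing u = 3 gives 0, so (u - 3) is a factor.
Divide: u^3 + u^2 - 9u - 9 = (u - 3)(u^2 + 4u + 3).
Factor the quadratic: u = -1 or u = -3.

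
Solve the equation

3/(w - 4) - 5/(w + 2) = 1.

w = -5.831 or w = 5.831

Multiply both sides by (w - 4)(w + 2):
3(w + 2) - 5(w - 4) = (w - 4)(w + 2).
Expand and collect terms: w^2 - 34 = 0.
By the quadratic formula, w = (0 +/- sqrt(136)) / 2, so w ~= 5.831 or w ~= -5.831.
Neither value makes a denominator zero (w != 4, w != -2), so both are valid.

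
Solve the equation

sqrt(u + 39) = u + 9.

u = -3

Square both sides: u + 39 = (u + 9)^2.
Expand and rearrange: u^2 + 17u + 42 = 0.
Solving gives u = -3 or u = -14.
Check each candidate in the original equation:
  u = -3: sqrt(36) = 6, while u + 9 = 6 — valid.
  u = -14: sqrt(25) = 5, while u + 9 = -5 — extraneous.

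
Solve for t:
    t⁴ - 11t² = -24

Let u = t². The equation becomes u² - 11u + 24 = 0.
Factor: (u - 8)(u - 3) = 0, so u = 8 or u = 3.
t² = 8 gives t = ±2·√(2) ≈ ±2.8284.
t² = 3 gives t = ±√(3) ≈ ±1.7321.

t = -2.8284 or t = -1.7321 or t = 1.7321 or t = 2.8284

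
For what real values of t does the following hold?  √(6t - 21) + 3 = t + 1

t = 5

Isolate the radical: √(6t - 21) = t - 2.
Square both sides: 6t - 21 = (t - 2)².
Expand and rearrange: t² - 10t + 25 = 0.
This gives the repeated root t = 5.
Check in the original equation:
  t = 5: √(9) = 3, while t - 2 = 3 — valid.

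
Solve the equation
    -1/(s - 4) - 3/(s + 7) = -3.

s = -6.0322 or s = 4.3655

Multiply both sides by (s - 4)(s + 7):
-(s + 7) - 3(s - 4) = -3(s - 4)(s + 7).
Expand and collect terms: -3s² - 5s + 79 = 0.
By the quadratic formula, s = (5 ± √973) / -6, so s ≈ -6.0322 or s ≈ 4.3655.
Neither value makes a denominator zero (s ≠ 4, s ≠ -7), so both are valid.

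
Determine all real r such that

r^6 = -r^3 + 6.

r = -1.4422 or r = 1.2599

Let u = r^3. The equation becomes u^2 + u - 6 = 0.
Factor: (u - 2)(u + 3) = 0, so u = 2 or u = -3.
r^3 = 2 gives r = (2)^(1/3) ~= 1.2599.
r^3 = -3 gives r = -(3)^(1/3) ~= -1.4422.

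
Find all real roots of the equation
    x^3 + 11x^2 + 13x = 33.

x = -9.1962 or x = -3 or x = 1.1962

Rearrange: x^3 + 11x^2 + 13x - 33 = 0.
Possible rational roots are divisors of -33. Testing x = -3 gives 0, so (x + 3) is a factor.
Divide: x^3 + 11x^2 + 13x - 33 = (x + 3)(x^2 + 8x - 11).
Apply the quadratic formula to x^2 + 8x - 11 = 0: x = (-8 +/- sqrt(108))/2, i.e. x ~= 1.1962 or x ~= -9.1962.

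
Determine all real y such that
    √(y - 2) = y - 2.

Square both sides: y - 2 = (y - 2)².
Expand and rearrange: y² - 5y + 6 = 0.
Solving gives y = 3 or y = 2.
Check each candidate in the original equation:
  y = 3: √(1) = 1, while y - 2 = 1 — valid.
  y = 2: √(0) = 0, while y - 2 = 0 — valid.

y = 2 or y = 3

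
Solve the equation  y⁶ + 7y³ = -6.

y = -1.8171 or y = -1

Let u = y³. The equation becomes u² + 7u + 6 = 0.
Factor: (u + 6)(u + 1) = 0, so u = -6 or u = -1.
y³ = -6 gives y = -∛(6) ≈ -1.8171.
y³ = -1 gives y = -1.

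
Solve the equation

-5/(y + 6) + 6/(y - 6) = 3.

Multiply both sides by (y + 6)(y - 6):
-5(y - 6) + 6(y + 6) = 3(y + 6)(y - 6).
Expand and collect terms: 3y^2 - y - 174 = 0.
By the quadratic formula, y = (1 +/- sqrt(2089)) / 6, so y ~= 7.7843 or y ~= -7.4509.
Neither value makes a denominator zero (y != -6, y != 6), so both are valid.

y = -7.4509 or y = 7.7843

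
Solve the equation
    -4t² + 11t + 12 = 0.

t = -0.8365 or t = 3.5865

Discriminant: (11)² − 4·(-4)·12 = 313.
Quadratic formula: t = (-11 ± √313) / (-8).
So t = 11/8 - √(313)/8 ≈ -0.8365 or t = 11/8 + √(313)/8 ≈ 3.5865.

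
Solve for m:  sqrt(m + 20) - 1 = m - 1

m = 5

Isolate the radical: sqrt(m + 20) = m.
Square both sides: m + 20 = (m)^2.
Expand and rearrange: m^2 - m - 20 = 0.
Solving gives m = 5 or m = -4.
Check each candidate in the original equation:
  m = 5: sqrt(25) = 5, while m = 5 — valid.
  m = -4: sqrt(16) = 4, while m = -4 — extraneous.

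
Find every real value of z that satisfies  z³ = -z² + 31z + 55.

z = -5 or z = -1.873 or z = 5.873

Rearrange: z³ + z² - 31z - 55 = 0.
Possible rational roots are divisors of -55. Testing z = -5 gives 0, so (z + 5) is a factor.
Divide: z³ + z² - 31z - 55 = (z + 5)(z² - 4z - 11).
Apply the quadratic formula to z² - 4z - 11 = 0: z = (4 ± √60)/2, i.e. z ≈ 5.873 or z ≈ -1.873.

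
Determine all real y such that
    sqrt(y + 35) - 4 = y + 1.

Isolate the radical: sqrt(y + 35) = y + 5.
Square both sides: y + 35 = (y + 5)^2.
Expand and rearrange: y^2 + 9y - 10 = 0.
Solving gives y = 1 or y = -10.
Check each candidate in the original equation:
  y = 1: sqrt(36) = 6, while y + 5 = 6 — valid.
  y = -10: sqrt(25) = 5, while y + 5 = -5 — extraneous.

y = 1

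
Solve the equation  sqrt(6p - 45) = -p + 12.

Square both sides: 6p - 45 = (-p + 12)^2.
Expand and rearrange: p^2 - 30p + 189 = 0.
Solving gives p = 21 or p = 9.
Check each candidate in the original equation:
  p = 21: sqrt(81) = 9, while -p + 12 = -9 — extraneous.
  p = 9: sqrt(9) = 3, while -p + 12 = 3 — valid.

p = 9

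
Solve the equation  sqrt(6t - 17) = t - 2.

Square both sides: 6t - 17 = (t - 2)^2.
Expand and rearrange: t^2 - 10t + 21 = 0.
Solving gives t = 7 or t = 3.
Check each candidate in the original equation:
  t = 7: sqrt(25) = 5, while t - 2 = 5 — valid.
  t = 3: sqrt(1) = 1, while t - 2 = 1 — valid.

t = 3 or t = 7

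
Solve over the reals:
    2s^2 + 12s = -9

s = -5.1213 or s = -0.8787

Rearrange to standard form: 2s^2 + 12s + 9 = 0.
Discriminant: (12)^2 - 4*2*9 = 72.
Quadratic formula: s = (-12 +/- sqrt(72)) / 4.
So s = -3 + 3*sqrt(2)/2 ~= -0.8787 or s = -3 - 3*sqrt(2)/2 ~= -5.1213.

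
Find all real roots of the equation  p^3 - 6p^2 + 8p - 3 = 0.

Possible rational roots are divisors of -3. Testing p = 1 gives 0, so (p - 1) is a factor.
Divide: p^3 - 6p^2 + 8p - 3 = (p - 1)(p^2 - 5p + 3).
Apply the quadratic formula to p^2 - 5p + 3 = 0: p = (5 +/- sqrt(13))/2, i.e. p ~= 4.3028 or p ~= 0.6972.

p = 0.6972 or p = 1 or p = 4.3028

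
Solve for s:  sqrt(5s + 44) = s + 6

s = 1

Square both sides: 5s + 44 = (s + 6)^2.
Expand and rearrange: s^2 + 7s - 8 = 0.
Solving gives s = 1 or s = -8.
Check each candidate in the original equation:
  s = 1: sqrt(49) = 7, while s + 6 = 7 — valid.
  s = -8: sqrt(4) = 2, while s + 6 = -2 — extraneous.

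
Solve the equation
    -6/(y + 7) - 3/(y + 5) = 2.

y = -11 or y = -5.5

Multiply both sides by (y + 7)(y + 5):
-6(y + 5) - 3(y + 7) = 2(y + 7)(y + 5).
Expand and collect terms: 2y^2 + 33y + 121 = 0.
Factor or apply the quadratic formula: y = -5.5 or y = -11.
Neither value makes a denominator zero (y != -7, y != -5), so both are valid.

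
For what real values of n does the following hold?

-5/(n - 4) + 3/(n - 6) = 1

Multiply both sides by (n - 4)(n - 6):
-5(n - 6) + 3(n - 4) = (n - 4)(n - 6).
Expand and collect terms: n^2 - 8n + 6 = 0.
By the quadratic formula, n = (8 +/- sqrt(40)) / 2, so n ~= 7.1623 or n ~= 0.8377.
Neither value makes a denominator zero (n != 4, n != 6), so both are valid.

n = 0.8377 or n = 7.1623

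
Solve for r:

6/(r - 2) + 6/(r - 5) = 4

Multiply both sides by (r - 2)(r - 5):
6(r - 5) + 6(r - 2) = 4(r - 2)(r - 5).
Expand and collect terms: 4r^2 - 40r + 82 = 0.
By the quadratic formula, r = (40 +/- sqrt(288)) / 8, so r ~= 7.1213 or r ~= 2.8787.
Neither value makes a denominator zero (r != 2, r != 5), so both are valid.

r = 2.8787 or r = 7.1213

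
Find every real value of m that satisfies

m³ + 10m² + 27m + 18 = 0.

m = -6 or m = -3 or m = -1

Possible rational roots are divisors of 18. Testing m = -3 gives 0, so (m + 3) is a factor.
Divide: m³ + 10m² + 27m + 18 = (m + 3)(m² + 7m + 6).
Factor the quadratic: m = -1 or m = -6.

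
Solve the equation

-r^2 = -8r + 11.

r = 1.7639 or r = 6.2361

Rearrange to standard form: -r^2 + 8r - 11 = 0.
Discriminant: (8)^2 - 4*(-1)*(-11) = 20.
Quadratic formula: r = (-8 +/- sqrt(20)) / (-2).
So r = 4 - sqrt(5) ~= 1.7639 or r = sqrt(5) + 4 ~= 6.2361.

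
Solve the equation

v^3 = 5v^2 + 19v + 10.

Rearrange: v^3 - 5v^2 - 19v - 10 = 0.
Possible rational roots are divisors of -10. Testing v = -2 gives 0, so (v + 2) is a factor.
Divide: v^3 - 5v^2 - 19v - 10 = (v + 2)(v^2 - 7v - 5).
Apply the quadratic formula to v^2 - 7v - 5 = 0: v = (7 +/- sqrt(69))/2, i.e. v ~= 7.6533 or v ~= -0.6533.

v = -2 or v = -0.6533 or v = 7.6533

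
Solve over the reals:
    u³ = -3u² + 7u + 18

u = -3.5414 or u = -2 or u = 2.5414

Rearrange: u³ + 3u² - 7u - 18 = 0.
Possible rational roots are divisors of -18. Testing u = -2 gives 0, so (u + 2) is a factor.
Divide: u³ + 3u² - 7u - 18 = (u + 2)(u² + u - 9).
Apply the quadratic formula to u² + u - 9 = 0: u = (-1 ± √37)/2, i.e. u ≈ 2.5414 or u ≈ -3.5414.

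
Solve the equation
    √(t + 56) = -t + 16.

t = 8

Square both sides: t + 56 = (-t + 16)².
Expand and rearrange: t² - 33t + 200 = 0.
Solving gives t = 25 or t = 8.
Check each candidate in the original equation:
  t = 25: √(81) = 9, while -t + 16 = -9 — extraneous.
  t = 8: √(64) = 8, while -t + 16 = 8 — valid.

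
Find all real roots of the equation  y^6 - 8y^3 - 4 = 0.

y = -0.7787 or y = 2.0386

Let u = y^3. The equation becomes u^2 - 8u - 4 = 0.
By the quadratic formula, u = 4 + 2*sqrt(5) or u = 4 - 2*sqrt(5).
y^3 = 4 + 2*sqrt(5) gives y = (4 + 2*sqrt(5))^(1/3) ~= 2.0386.
y^3 = 4 - 2*sqrt(5) gives y = -(-4 + 2*sqrt(5))^(1/3) ~= -0.7787.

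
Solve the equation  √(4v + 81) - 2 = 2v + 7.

v = 0

Isolate the radical: √(4v + 81) = 2v + 9.
Square both sides: 4v + 81 = (2v + 9)².
Expand and rearrange: 4v² + 32v = 0.
Solving gives v = 0 or v = -8.
Check each candidate in the original equation:
  v = 0: √(81) = 9, while 2v + 9 = 9 — valid.
  v = -8: √(49) = 7, while 2v + 9 = -7 — extraneous.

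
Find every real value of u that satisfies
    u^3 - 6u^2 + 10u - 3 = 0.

Possible rational roots are divisors of -3. Testing u = 3 gives 0, so (u - 3) is a factor.
Divide: u^3 - 6u^2 + 10u - 3 = (u - 3)(u^2 - 3u + 1).
Apply the quadratic formula to u^2 - 3u + 1 = 0: u = (3 +/- sqrt(5))/2, i.e. u ~= 2.618 or u ~= 0.382.

u = 0.382 or u = 2.618 or u = 3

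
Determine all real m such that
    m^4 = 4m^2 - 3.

m = -1.7321 or m = -1 or m = 1 or m = 1.7321

Let u = m^2. The equation becomes u^2 - 4u + 3 = 0.
Factor: (u - 3)(u - 1) = 0, so u = 3 or u = 1.
m^2 = 3 gives m = +/-sqrt(3) ~= +/-1.7321.
m^2 = 1 gives m = +/-1.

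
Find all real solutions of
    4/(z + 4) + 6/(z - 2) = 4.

z = -3.2231 or z = 3.7231

Multiply both sides by (z + 4)(z - 2):
4(z - 2) + 6(z + 4) = 4(z + 4)(z - 2).
Expand and collect terms: 4z^2 - 2z - 48 = 0.
By the quadratic formula, z = (2 +/- sqrt(772)) / 8, so z ~= 3.7231 or z ~= -3.2231.
Neither value makes a denominator zero (z != -4, z != 2), so both are valid.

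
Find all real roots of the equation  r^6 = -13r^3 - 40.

Let u = r^3. The equation becomes u^2 + 13u + 40 = 0.
Factor: (u + 8)(u + 5) = 0, so u = -8 or u = -5.
r^3 = -8 gives r = -2.
r^3 = -5 gives r = -(5)^(1/3) ~= -1.71.

r = -2 or r = -1.71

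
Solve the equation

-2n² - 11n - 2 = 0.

n = -5.3117 or n = -0.1883

Discriminant: (-11)² − 4·(-2)·(-2) = 105.
Quadratic formula: n = (11 ± √105) / (-4).
So n = -11/4 - √(105)/4 ≈ -5.3117 or n = -11/4 + √(105)/4 ≈ -0.1883.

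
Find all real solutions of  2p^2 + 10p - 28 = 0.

Factor: 2(p + 7)(p - 2) = 0.
So p = -7 or p = 2.

p = -7 or p = 2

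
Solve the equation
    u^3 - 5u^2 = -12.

u = -1.3723 or u = 2 or u = 4.3723

Rearrange: u^3 - 5u^2 + 12 = 0.
Possible rational roots are divisors of 12. Testing u = 2 gives 0, so (u - 2) is a factor.
Divide: u^3 - 5u^2 + 12 = (u - 2)(u^2 - 3u - 6).
Apply the quadratic formula to u^2 - 3u - 6 = 0: u = (3 +/- sqrt(33))/2, i.e. u ~= 4.3723 or u ~= -1.3723.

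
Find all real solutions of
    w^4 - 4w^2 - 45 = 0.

w = -3 or w = 3

Let u = w^2. The equation becomes u^2 - 4u - 45 = 0.
Factor: (u - 9)(u + 5) = 0, so u = 9 or u = -5.
w^2 = 9 gives w = +/-3.
w^2 = -5 < 0 has no real solution.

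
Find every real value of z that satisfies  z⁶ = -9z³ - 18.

z = -1.8171 or z = -1.4422

Let u = z³. The equation becomes u² + 9u + 18 = 0.
Factor: (u + 6)(u + 3) = 0, so u = -6 or u = -3.
z³ = -6 gives z = -∛(6) ≈ -1.8171.
z³ = -3 gives z = -∛(3) ≈ -1.4422.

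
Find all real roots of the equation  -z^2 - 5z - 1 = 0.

Discriminant: (-5)^2 - 4*(-1)*(-1) = 21.
Quadratic formula: z = (5 +/- sqrt(21)) / (-2).
So z = -5/2 - sqrt(21)/2 ~= -4.7913 or z = -5/2 + sqrt(21)/2 ~= -0.2087.

z = -4.7913 or z = -0.2087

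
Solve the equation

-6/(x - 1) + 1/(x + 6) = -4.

x = -6.2069 or x = 2.4569

Multiply both sides by (x - 1)(x + 6):
-6(x + 6) + (x - 1) = -4(x - 1)(x + 6).
Expand and collect terms: -4x² - 15x + 61 = 0.
By the quadratic formula, x = (15 ± √1201) / -8, so x ≈ -6.2069 or x ≈ 2.4569.
Neither value makes a denominator zero (x ≠ 1, x ≠ -6), so both are valid.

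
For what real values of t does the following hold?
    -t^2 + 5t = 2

t = 0.4384 or t = 4.5616

Rearrange to standard form: -t^2 + 5t - 2 = 0.
Discriminant: (5)^2 - 4*(-1)*(-2) = 17.
Quadratic formula: t = (-5 +/- sqrt(17)) / (-2).
So t = 5/2 - sqrt(17)/2 ~= 0.4384 or t = sqrt(17)/2 + 5/2 ~= 4.5616.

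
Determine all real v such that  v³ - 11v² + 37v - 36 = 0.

v = 1.6972 or v = 4 or v = 5.3028

Possible rational roots are divisors of -36. Testing v = 4 gives 0, so (v - 4) is a factor.
Divide: v³ - 11v² + 37v - 36 = (v - 4)(v² - 7v + 9).
Apply the quadratic formula to v² - 7v + 9 = 0: v = (7 ± √13)/2, i.e. v ≈ 5.3028 or v ≈ 1.6972.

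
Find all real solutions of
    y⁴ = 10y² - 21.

Let u = y². The equation becomes u² - 10u + 21 = 0.
Factor: (u - 3)(u - 7) = 0, so u = 3 or u = 7.
y² = 3 gives y = ±√(3) ≈ ±1.7321.
y² = 7 gives y = ±√(7) ≈ ±2.6458.

y = -2.6458 or y = -1.7321 or y = 1.7321 or y = 2.6458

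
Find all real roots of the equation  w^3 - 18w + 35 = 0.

Possible rational roots are divisors of 35. Testing w = -5 gives 0, so (w + 5) is a factor.
Divide: w^3 - 18w + 35 = (w + 5)(w^2 - 5w + 7).
The quadratic w^2 - 5w + 7 has discriminant -3 < 0, so no further real roots.

w = -5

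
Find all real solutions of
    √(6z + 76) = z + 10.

z = -2

Square both sides: 6z + 76 = (z + 10)².
Expand and rearrange: z² + 14z + 24 = 0.
Solving gives z = -2 or z = -12.
Check each candidate in the original equation:
  z = -2: √(64) = 8, while z + 10 = 8 — valid.
  z = -12: √(4) = 2, while z + 10 = -2 — extraneous.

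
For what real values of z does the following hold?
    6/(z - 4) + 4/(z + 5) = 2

Multiply both sides by (z - 4)(z + 5):
6(z + 5) + 4(z - 4) = 2(z - 4)(z + 5).
Expand and collect terms: 2z^2 - 8z - 54 = 0.
By the quadratic formula, z = (8 +/- sqrt(496)) / 4, so z ~= 7.5678 or z ~= -3.5678.
Neither value makes a denominator zero (z != 4, z != -5), so both are valid.

z = -3.5678 or z = 7.5678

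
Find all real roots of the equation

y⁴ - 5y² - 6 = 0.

y = -2.4495 or y = 2.4495

Let u = y². The equation becomes u² - 5u - 6 = 0.
Factor: (u - 6)(u + 1) = 0, so u = 6 or u = -1.
y² = 6 gives y = ±√(6) ≈ ±2.4495.
y² = -1 < 0 has no real solution.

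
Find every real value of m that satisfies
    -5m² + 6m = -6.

Rearrange to standard form: -5m² + 6m + 6 = 0.
Discriminant: (6)² − 4·(-5)·6 = 156.
Quadratic formula: m = (-6 ± √156) / (-10).
So m = 3/5 - √(39)/5 ≈ -0.649 or m = 3/5 + √(39)/5 ≈ 1.849.

m = -0.649 or m = 1.849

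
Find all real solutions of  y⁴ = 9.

Let u = y². The equation becomes u² - 9 = 0.
Factor: (u + 3)(u - 3) = 0, so u = -3 or u = 3.
y² = -3 < 0 has no real solution.
y² = 3 gives y = ±√(3) ≈ ±1.7321.

y = -1.7321 or y = 1.7321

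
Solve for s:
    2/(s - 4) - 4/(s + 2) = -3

s = -0.4305 or s = 3.0972

Multiply both sides by (s - 4)(s + 2):
2(s + 2) - 4(s - 4) = -3(s - 4)(s + 2).
Expand and collect terms: -3s^2 + 8s + 4 = 0.
By the quadratic formula, s = (-8 +/- sqrt(112)) / -6, so s ~= -0.4305 or s ~= 3.0972.
Neither value makes a denominator zero (s != 4, s != -2), so both are valid.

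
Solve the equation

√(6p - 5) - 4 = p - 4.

Isolate the radical: √(6p - 5) = p.
Square both sides: 6p - 5 = (p)².
Expand and rearrange: p² - 6p + 5 = 0.
Solving gives p = 5 or p = 1.
Check each candidate in the original equation:
  p = 5: √(25) = 5, while p = 5 — valid.
  p = 1: √(1) = 1, while p = 1 — valid.

p = 1 or p = 5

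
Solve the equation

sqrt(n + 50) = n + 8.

Square both sides: n + 50 = (n + 8)^2.
Expand and rearrange: n^2 + 15n + 14 = 0.
Solving gives n = -1 or n = -14.
Check each candidate in the original equation:
  n = -1: sqrt(49) = 7, while n + 8 = 7 — valid.
  n = -14: sqrt(36) = 6, while n + 8 = -6 — extraneous.

n = -1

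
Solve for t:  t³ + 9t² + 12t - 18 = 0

t = -6.873 or t = -3 or t = 0.873

Possible rational roots are divisors of -18. Testing t = -3 gives 0, so (t + 3) is a factor.
Divide: t³ + 9t² + 12t - 18 = (t + 3)(t² + 6t - 6).
Apply the quadratic formula to t² + 6t - 6 = 0: t = (-6 ± √60)/2, i.e. t ≈ 0.873 or t ≈ -6.873.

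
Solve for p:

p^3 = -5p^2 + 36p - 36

Rearrange: p^3 + 5p^2 - 36p + 36 = 0.
Possible rational roots are divisors of 36. Testing p = 3 gives 0, so (p - 3) is a factor.
Divide: p^3 + 5p^2 - 36p + 36 = (p - 3)(p^2 + 8p - 12).
Apply the quadratic formula to p^2 + 8p - 12 = 0: p = (-8 +/- sqrt(112))/2, i.e. p ~= 1.2915 or p ~= -9.2915.

p = -9.2915 or p = 1.2915 or p = 3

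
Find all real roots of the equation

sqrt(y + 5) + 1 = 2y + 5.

Isolate the radical: sqrt(y + 5) = 2y + 4.
Square both sides: y + 5 = (2y + 4)^2.
Expand and rearrange: 4y^2 + 15y + 11 = 0.
Solving gives y = -1 or y = -2.75.
Check each candidate in the original equation:
  y = -1: sqrt(4) = 2, while 2y + 4 = 2 — valid.
  y = -2.75: sqrt(2.25) = 1.5, while 2y + 4 = -1.5 — extraneous.

y = -1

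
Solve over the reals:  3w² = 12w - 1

w = 0.0851 or w = 3.9149

Rearrange to standard form: 3w² - 12w + 1 = 0.
Discriminant: (-12)² − 4·3·1 = 132.
Quadratic formula: w = (12 ± √132) / 6.
So w = √(33)/3 + 2 ≈ 3.9149 or w = 2 - √(33)/3 ≈ 0.0851.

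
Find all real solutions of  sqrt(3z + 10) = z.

z = 5

Square both sides: 3z + 10 = (z)^2.
Expand and rearrange: z^2 - 3z - 10 = 0.
Solving gives z = 5 or z = -2.
Check each candidate in the original equation:
  z = 5: sqrt(25) = 5, while z = 5 — valid.
  z = -2: sqrt(4) = 2, while z = -2 — extraneous.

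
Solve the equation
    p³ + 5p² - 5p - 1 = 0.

Possible rational roots are divisors of -1. Testing p = 1 gives 0, so (p - 1) is a factor.
Divide: p³ + 5p² - 5p - 1 = (p - 1)(p² + 6p + 1).
Apply the quadratic formula to p² + 6p + 1 = 0: p = (-6 ± √32)/2, i.e. p ≈ -0.1716 or p ≈ -5.8284.

p = -5.8284 or p = -0.1716 or p = 1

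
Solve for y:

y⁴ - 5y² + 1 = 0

Let u = y². The equation becomes u² - 5u + 1 = 0.
By the quadratic formula, u = √(21)/2 + 5/2 or u = 5/2 - √(21)/2.
y² = √(21)/2 + 5/2 gives y = ±√(√(21)/2 + 5/2) ≈ ±2.1889.
y² = 5/2 - √(21)/2 gives y = ±√(5/2 - √(21)/2) ≈ ±0.4569.

y = -2.1889 or y = -0.4569 or y = 0.4569 or y = 2.1889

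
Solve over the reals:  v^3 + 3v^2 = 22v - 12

Rearrange: v^3 + 3v^2 - 22v + 12 = 0.
Possible rational roots are divisors of 12. Testing v = 3 gives 0, so (v - 3) is a factor.
Divide: v^3 + 3v^2 - 22v + 12 = (v - 3)(v^2 + 6v - 4).
Apply the quadratic formula to v^2 + 6v - 4 = 0: v = (-6 +/- sqrt(52))/2, i.e. v ~= 0.6056 or v ~= -6.6056.

v = -6.6056 or v = 0.6056 or v = 3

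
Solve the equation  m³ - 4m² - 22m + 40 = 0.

Possible rational roots are divisors of 40. Testing m = -4 gives 0, so (m + 4) is a factor.
Divide: m³ - 4m² - 22m + 40 = (m + 4)(m² - 8m + 10).
Apply the quadratic formula to m² - 8m + 10 = 0: m = (8 ± √24)/2, i.e. m ≈ 6.4495 or m ≈ 1.5505.

m = -4 or m = 1.5505 or m = 6.4495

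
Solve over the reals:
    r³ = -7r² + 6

r = -6.873 or r = -1 or r = 0.873

Rearrange: r³ + 7r² - 6 = 0.
Possible rational roots are divisors of -6. Testing r = -1 gives 0, so (r + 1) is a factor.
Divide: r³ + 7r² - 6 = (r + 1)(r² + 6r - 6).
Apply the quadratic formula to r² + 6r - 6 = 0: r = (-6 ± √60)/2, i.e. r ≈ 0.873 or r ≈ -6.873.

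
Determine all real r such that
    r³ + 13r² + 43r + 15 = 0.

r = -7.6056 or r = -5 or r = -0.3944

Possible rational roots are divisors of 15. Testing r = -5 gives 0, so (r + 5) is a factor.
Divide: r³ + 13r² + 43r + 15 = (r + 5)(r² + 8r + 3).
Apply the quadratic formula to r² + 8r + 3 = 0: r = (-8 ± √52)/2, i.e. r ≈ -0.3944 or r ≈ -7.6056.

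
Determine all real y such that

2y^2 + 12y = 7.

Rearrange to standard form: 2y^2 + 12y - 7 = 0.
Discriminant: (12)^2 - 4*2*(-7) = 200.
Quadratic formula: y = (-12 +/- sqrt(200)) / 4.
So y = -3 + 5*sqrt(2)/2 ~= 0.5355 or y = -5*sqrt(2)/2 - 3 ~= -6.5355.

y = -6.5355 or y = 0.5355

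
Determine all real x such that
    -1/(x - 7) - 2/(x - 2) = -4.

x = 2.4738 or x = 7.2762

Multiply both sides by (x - 7)(x - 2):
-(x - 2) - 2(x - 7) = -4(x - 7)(x - 2).
Expand and collect terms: -4x² + 39x - 72 = 0.
By the quadratic formula, x = (-39 ± √369) / -8, so x ≈ 2.4738 or x ≈ 7.2762.
Neither value makes a denominator zero (x ≠ 7, x ≠ 2), so both are valid.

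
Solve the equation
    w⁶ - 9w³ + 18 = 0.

w = 1.4422 or w = 1.8171

Let u = w³. The equation becomes u² - 9u + 18 = 0.
Factor: (u - 3)(u - 6) = 0, so u = 3 or u = 6.
w³ = 3 gives w = ∛(3) ≈ 1.4422.
w³ = 6 gives w = ∛(6) ≈ 1.8171.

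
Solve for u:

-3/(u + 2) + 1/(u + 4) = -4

u = -4.1861 or u = -1.3139

Multiply both sides by (u + 2)(u + 4):
-3(u + 4) + (u + 2) = -4(u + 2)(u + 4).
Expand and collect terms: -4u^2 - 22u - 22 = 0.
By the quadratic formula, u = (22 +/- sqrt(132)) / -8, so u ~= -4.1861 or u ~= -1.3139.
Neither value makes a denominator zero (u != -2, u != -4), so both are valid.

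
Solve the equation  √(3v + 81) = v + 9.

Square both sides: 3v + 81 = (v + 9)².
Expand and rearrange: v² + 15v = 0.
Solving gives v = 0 or v = -15.
Check each candidate in the original equation:
  v = 0: √(81) = 9, while v + 9 = 9 — valid.
  v = -15: √(36) = 6, while v + 9 = -6 — extraneous.

v = 0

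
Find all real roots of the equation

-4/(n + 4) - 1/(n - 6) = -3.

Multiply both sides by (n + 4)(n - 6):
-4(n - 6) - (n + 4) = -3(n + 4)(n - 6).
Expand and collect terms: -3n^2 + 11n + 52 = 0.
By the quadratic formula, n = (-11 +/- sqrt(745)) / -6, so n ~= -2.7158 or n ~= 6.3824.
Neither value makes a denominator zero (n != -4, n != 6), so both are valid.

n = -2.7158 or n = 6.3824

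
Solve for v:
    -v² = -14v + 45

v = 5 or v = 9

Bring every term to one side: -v² + 14v - 45 = 0.
Factor: -1(v - 9)(v - 5) = 0.
So v = 9 or v = 5.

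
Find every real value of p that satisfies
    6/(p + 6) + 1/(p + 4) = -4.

Multiply both sides by (p + 6)(p + 4):
6(p + 4) + (p + 6) = -4(p + 6)(p + 4).
Expand and collect terms: -4p^2 - 47p - 126 = 0.
By the quadratic formula, p = (47 +/- sqrt(193)) / -8, so p ~= -7.6116 or p ~= -4.1384.
Neither value makes a denominator zero (p != -6, p != -4), so both are valid.

p = -7.6116 or p = -4.1384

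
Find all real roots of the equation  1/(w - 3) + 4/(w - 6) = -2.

w = 2 or w = 4.5

Multiply both sides by (w - 3)(w - 6):
(w - 6) + 4(w - 3) = -2(w - 3)(w - 6).
Expand and collect terms: -2w^2 + 13w - 18 = 0.
Factor or apply the quadratic formula: w = 2 or w = 4.5.
Neither value makes a denominator zero (w != 3, w != 6), so both are valid.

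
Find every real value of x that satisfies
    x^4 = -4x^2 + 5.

Let u = x^2. The equation becomes u^2 + 4u - 5 = 0.
Factor: (u - 1)(u + 5) = 0, so u = 1 or u = -5.
x^2 = 1 gives x = +/-1.
x^2 = -5 < 0 has no real solution.

x = -1 or x = 1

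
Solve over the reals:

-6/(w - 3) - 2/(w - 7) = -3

w = 4.5695 or w = 8.0972

Multiply both sides by (w - 3)(w - 7):
-6(w - 7) - 2(w - 3) = -3(w - 3)(w - 7).
Expand and collect terms: -3w² + 38w - 111 = 0.
By the quadratic formula, w = (-38 ± √112) / -6, so w ≈ 4.5695 or w ≈ 8.0972.
Neither value makes a denominator zero (w ≠ 3, w ≠ 7), so both are valid.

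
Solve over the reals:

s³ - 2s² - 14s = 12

Rearrange: s³ - 2s² - 14s - 12 = 0.
Possible rational roots are divisors of -12. Testing s = -2 gives 0, so (s + 2) is a factor.
Divide: s³ - 2s² - 14s - 12 = (s + 2)(s² - 4s - 6).
Apply the quadratic formula to s² - 4s - 6 = 0: s = (4 ± √40)/2, i.e. s ≈ 5.1623 or s ≈ -1.1623.

s = -2 or s = -1.1623 or s = 5.1623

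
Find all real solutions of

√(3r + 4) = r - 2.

Square both sides: 3r + 4 = (r - 2)².
Expand and rearrange: r² - 7r = 0.
Solving gives r = 7 or r = 0.
Check each candidate in the original equation:
  r = 7: √(25) = 5, while r - 2 = 5 — valid.
  r = 0: √(4) = 2, while r - 2 = -2 — extraneous.

r = 7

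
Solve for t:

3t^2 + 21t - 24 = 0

Factor: 3(t - 1)(t + 8) = 0.
So t = 1 or t = -8.

t = -8 or t = 1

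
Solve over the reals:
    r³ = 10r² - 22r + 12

r = 0.8377 or r = 2 or r = 7.1623

Rearrange: r³ - 10r² + 22r - 12 = 0.
Possible rational roots are divisors of -12. Testing r = 2 gives 0, so (r - 2) is a factor.
Divide: r³ - 10r² + 22r - 12 = (r - 2)(r² - 8r + 6).
Apply the quadratic formula to r² - 8r + 6 = 0: r = (8 ± √40)/2, i.e. r ≈ 7.1623 or r ≈ 0.8377.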